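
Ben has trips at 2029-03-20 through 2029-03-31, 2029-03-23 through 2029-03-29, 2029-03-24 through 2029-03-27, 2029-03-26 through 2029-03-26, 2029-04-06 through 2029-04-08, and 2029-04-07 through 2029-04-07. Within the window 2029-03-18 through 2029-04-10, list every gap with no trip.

Covered (merged): 2029-03-20 through 2029-03-31, 2029-04-06 through 2029-04-08.
Uncovered inside 2029-03-18 through 2029-04-10: 2029-03-18 through 2029-03-19, 2029-04-01 through 2029-04-05, 2029-04-09 through 2029-04-10.

2029-03-18 through 2029-03-19, 2029-04-01 through 2029-04-05, 2029-04-09 through 2029-04-10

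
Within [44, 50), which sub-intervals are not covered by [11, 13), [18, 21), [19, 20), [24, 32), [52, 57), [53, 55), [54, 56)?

Covered (merged): [11, 13), [18, 21), [24, 32), [52, 57).
Gaps within [44, 50): [44, 50).

[44, 50)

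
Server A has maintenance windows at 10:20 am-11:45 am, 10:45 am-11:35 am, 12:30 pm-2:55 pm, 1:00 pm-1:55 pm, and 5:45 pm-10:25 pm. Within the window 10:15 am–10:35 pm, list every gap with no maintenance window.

10:15 am–10:20 am, 11:45 am–12:30 pm, 2:55 pm–5:45 pm, 10:25 pm–10:35 pm

The merged coverage is 10:20 am–11:45 am, 12:30 pm–2:55 pm, 5:45 pm–10:25 pm.
Gaps within 10:15 am–10:35 pm: 10:15 am–10:20 am, 11:45 am–12:30 pm, 2:55 pm–5:45 pm, 10:25 pm–10:35 pm.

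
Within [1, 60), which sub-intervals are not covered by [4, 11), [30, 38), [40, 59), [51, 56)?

The merged coverage is [4, 11), [30, 38), [40, 59).
Gaps within [1, 60): [1, 4), [11, 30), [38, 40), [59, 60).

[1, 4) ∪ [11, 30) ∪ [38, 40) ∪ [59, 60)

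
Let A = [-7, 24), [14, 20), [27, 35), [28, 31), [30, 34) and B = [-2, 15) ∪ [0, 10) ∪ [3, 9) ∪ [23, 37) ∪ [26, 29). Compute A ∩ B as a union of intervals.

A, merged: [-7, 24), [27, 35).
B, merged: [-2, 15), [23, 37).
[-7, 24) meets the second set on [-2, 15), [23, 24).
[27, 35) meets the second set on [27, 35).

[-2, 15) ∪ [23, 24) ∪ [27, 35)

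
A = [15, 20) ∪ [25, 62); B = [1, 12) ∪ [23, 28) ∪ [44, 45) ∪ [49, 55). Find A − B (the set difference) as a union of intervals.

[15, 20): no B overlap → unchanged.
[25, 62) minus B → [28, 44), [45, 49), [55, 62).

[15, 20) ∪ [28, 44) ∪ [45, 49) ∪ [55, 62)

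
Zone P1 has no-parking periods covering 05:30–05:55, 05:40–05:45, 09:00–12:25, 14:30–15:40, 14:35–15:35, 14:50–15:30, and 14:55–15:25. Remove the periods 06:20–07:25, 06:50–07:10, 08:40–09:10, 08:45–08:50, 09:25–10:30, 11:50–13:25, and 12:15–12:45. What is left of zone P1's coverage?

05:30–05:55, 09:10–09:25, 10:30–11:50, 14:30–15:40

A, merged: 05:30–05:55, 09:00–12:25, 14:30–15:40.
B, merged: 06:20–07:25, 08:40–09:10, 09:25–10:30, 11:50–13:25.
05:30–05:55: no B overlap → unchanged.
09:00–12:25 minus B → 09:10–09:25, 10:30–11:50.
14:30–15:40: no B overlap → unchanged.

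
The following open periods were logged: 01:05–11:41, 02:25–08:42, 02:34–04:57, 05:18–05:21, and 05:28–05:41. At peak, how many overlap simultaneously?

At 02:34, 3 of the intervals are simultaneously active.
No point has more.

3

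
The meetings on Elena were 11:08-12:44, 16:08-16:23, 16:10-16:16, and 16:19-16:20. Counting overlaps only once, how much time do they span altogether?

1 h 51 min

Merged: 11:08–12:44, 16:08–16:23.
Lengths: 1 h 36 min + 15 min = 1 h 51 min.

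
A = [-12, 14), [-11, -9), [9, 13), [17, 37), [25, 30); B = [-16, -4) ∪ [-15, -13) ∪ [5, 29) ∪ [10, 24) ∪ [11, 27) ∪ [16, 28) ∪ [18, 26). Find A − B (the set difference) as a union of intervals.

Merge the first list: [-12, 14), [17, 37).
Merge the second list: [-16, -4), [5, 29).
[-12, 14) \ B = [-4, 5).
[17, 37) \ B = [29, 37).

[-4, 5) ∪ [29, 37)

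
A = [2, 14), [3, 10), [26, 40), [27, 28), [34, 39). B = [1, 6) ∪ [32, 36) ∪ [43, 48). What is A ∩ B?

Merge the first list: [2, 14), [26, 40).
[2, 14) meets the second set on [2, 6).
[26, 40) meets the second set on [32, 36).

[2, 6) ∪ [32, 36)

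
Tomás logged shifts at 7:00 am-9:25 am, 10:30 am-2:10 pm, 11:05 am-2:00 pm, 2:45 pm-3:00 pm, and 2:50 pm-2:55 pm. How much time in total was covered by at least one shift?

6 h 20 min

Merged: 7:00 am–9:25 am, 10:30 am–2:10 pm, 2:45 pm–3:00 pm.
Lengths: 2 h 25 min + 3 h 40 min + 15 min = 6 h 20 min.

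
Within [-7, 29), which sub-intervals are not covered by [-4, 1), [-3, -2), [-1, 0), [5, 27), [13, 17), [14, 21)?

[-7, -4) ∪ [1, 5) ∪ [27, 29)

Covered (merged): [-4, 1), [5, 27).
Complement within [-7, 29): [-7, -4), [1, 5), [27, 29).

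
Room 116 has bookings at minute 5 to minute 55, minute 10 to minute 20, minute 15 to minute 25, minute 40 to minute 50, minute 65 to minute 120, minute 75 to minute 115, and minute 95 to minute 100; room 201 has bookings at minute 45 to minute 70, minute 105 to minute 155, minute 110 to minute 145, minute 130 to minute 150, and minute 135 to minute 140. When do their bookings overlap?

minute 45 to minute 55, minute 65 to minute 70, minute 105 to minute 120

A, merged: minute 5 to minute 55, minute 65 to minute 120.
B, merged: minute 45 to minute 70, minute 105 to minute 155.
minute 5 to minute 55 ∩ B → minute 45 to minute 55.
minute 65 to minute 120 ∩ B → minute 65 to minute 70, minute 105 to minute 120.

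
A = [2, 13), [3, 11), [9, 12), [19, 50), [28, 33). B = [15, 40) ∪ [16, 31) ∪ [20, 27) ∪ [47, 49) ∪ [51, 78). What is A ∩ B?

A, merged: [2, 13), [19, 50).
B, merged: [15, 40), [47, 49), [51, 78).
[2, 13) meets no B interval.
[19, 50) ∩ B → [19, 40), [47, 49).

[19, 40) ∪ [47, 49)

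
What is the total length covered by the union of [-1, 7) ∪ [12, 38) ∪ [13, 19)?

Merged: [-1, 7), [12, 38).
Lengths: 8 + 26 = 34.

34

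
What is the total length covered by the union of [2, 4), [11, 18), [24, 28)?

Merged: [2, 4), [11, 18), [24, 28).
Lengths: 2 + 7 + 4 = 13.

13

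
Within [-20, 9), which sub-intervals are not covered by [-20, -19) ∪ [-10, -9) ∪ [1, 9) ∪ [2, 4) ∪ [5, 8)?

Covered (merged): [-20, -19), [-10, -9), [1, 9).
Gaps within [-20, 9): [-19, -10), [-9, 1).

[-19, -10) ∪ [-9, 1)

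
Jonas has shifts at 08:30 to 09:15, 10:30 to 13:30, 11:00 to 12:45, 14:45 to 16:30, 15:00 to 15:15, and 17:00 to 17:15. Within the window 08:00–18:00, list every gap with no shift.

08:00-08:30, 09:15-10:30, 13:30-14:45, 16:30-17:00, 17:15-18:00

The merged coverage is 08:30-09:15, 10:30-13:30, 14:45-16:30, 17:00-17:15.
Uncovered inside 08:00-18:00: 08:00-08:30, 09:15-10:30, 13:30-14:45, 16:30-17:00, 17:15-18:00.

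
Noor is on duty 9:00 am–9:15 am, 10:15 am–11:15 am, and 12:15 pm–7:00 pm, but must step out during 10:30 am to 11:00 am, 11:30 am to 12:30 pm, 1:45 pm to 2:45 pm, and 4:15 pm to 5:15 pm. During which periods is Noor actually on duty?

9:00 am-9:15 am is untouched.
10:15 am-11:15 am with B removed leaves 10:15 am-10:30 am, 11:00 am-11:15 am.
12:15 pm-7:00 pm with B removed leaves 12:30 pm-1:45 pm, 2:45 pm-4:15 pm, 5:15 pm-7:00 pm.

9:00 am-9:15 am, 10:15 am-10:30 am, 11:00 am-11:15 am, 12:30 pm-1:45 pm, 2:45 pm-4:15 pm, 5:15 pm-7:00 pm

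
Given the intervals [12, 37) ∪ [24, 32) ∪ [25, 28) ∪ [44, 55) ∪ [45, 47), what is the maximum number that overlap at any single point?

Sweep endpoints in order; track running count of active intervals.
Peak of 3 reached at 25.

3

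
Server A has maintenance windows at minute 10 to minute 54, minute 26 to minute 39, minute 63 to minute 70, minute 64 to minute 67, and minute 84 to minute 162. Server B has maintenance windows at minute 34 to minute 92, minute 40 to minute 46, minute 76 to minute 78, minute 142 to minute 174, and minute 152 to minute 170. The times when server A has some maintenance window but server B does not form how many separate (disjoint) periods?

2

Merge the first list: minute 10 to minute 54, minute 63 to minute 70, minute 84 to minute 162.
Merge the second list: minute 34 to minute 92, minute 142 to minute 174.
A \ B = minute 10 to minute 34, minute 92 to minute 142.
That is 2 disjoint pieces.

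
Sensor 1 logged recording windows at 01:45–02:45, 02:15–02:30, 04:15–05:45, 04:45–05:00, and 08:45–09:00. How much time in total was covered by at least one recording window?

2 h 45 min

Merged: 01:45-02:45, 04:15-05:45, 08:45-09:00.
Lengths: 1 h + 1 h 30 min + 15 min = 2 h 45 min.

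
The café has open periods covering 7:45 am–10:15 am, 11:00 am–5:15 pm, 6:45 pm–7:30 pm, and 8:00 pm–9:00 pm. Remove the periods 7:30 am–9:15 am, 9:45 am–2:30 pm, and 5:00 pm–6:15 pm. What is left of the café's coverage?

9:15 am-9:45 am, 2:30 pm-5:00 pm, 6:45 pm-7:30 pm, 8:00 pm-9:00 pm

7:45 am-10:15 am minus B → 9:15 am-9:45 am.
11:00 am-5:15 pm minus B → 2:30 pm-5:00 pm.
6:45 pm-7:30 pm: no B overlap → unchanged.
8:00 pm-9:00 pm: no B overlap → unchanged.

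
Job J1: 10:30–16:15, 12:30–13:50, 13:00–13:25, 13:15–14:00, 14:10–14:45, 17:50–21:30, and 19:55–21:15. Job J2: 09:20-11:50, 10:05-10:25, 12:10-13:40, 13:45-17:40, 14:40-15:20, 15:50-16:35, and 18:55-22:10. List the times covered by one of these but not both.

09:20-10:30, 11:50-12:10, 13:40-13:45, 16:15-17:40, 17:50-18:55, 21:30-22:10

First set merges to 10:30-16:15, 17:50-21:30.
Second set merges to 09:20-11:50, 12:10-13:40, 13:45-17:40, 18:55-22:10.
Only in the first: 11:50-12:10, 13:40-13:45, 17:50-18:55.
Only in the second: 09:20-10:30, 16:15-17:40, 21:30-22:10.
Together these are the periods covered by exactly one.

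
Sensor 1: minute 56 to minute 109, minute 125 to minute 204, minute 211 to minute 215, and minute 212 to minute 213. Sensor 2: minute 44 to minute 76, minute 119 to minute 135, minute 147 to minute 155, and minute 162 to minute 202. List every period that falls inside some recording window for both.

First set merges to minute 56 to minute 109, minute 125 to minute 204, minute 211 to minute 215.
minute 56 to minute 109 overlaps B on minute 56 to minute 76.
minute 125 to minute 204 overlaps B on minute 125 to minute 135, minute 147 to minute 155, minute 162 to minute 202.
minute 211 to minute 215 falls entirely outside B.

minute 56 to minute 76, minute 125 to minute 135, minute 147 to minute 155, minute 162 to minute 202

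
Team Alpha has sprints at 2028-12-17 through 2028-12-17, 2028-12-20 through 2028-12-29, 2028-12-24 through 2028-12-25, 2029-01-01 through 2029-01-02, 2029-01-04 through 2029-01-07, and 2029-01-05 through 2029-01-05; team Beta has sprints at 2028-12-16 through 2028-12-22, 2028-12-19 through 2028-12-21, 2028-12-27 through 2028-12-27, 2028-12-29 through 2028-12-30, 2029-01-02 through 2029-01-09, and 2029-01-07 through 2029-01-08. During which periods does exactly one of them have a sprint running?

2028-12-16 through 2028-12-16, 2028-12-18 through 2028-12-19, 2028-12-23 through 2028-12-26, 2028-12-28 through 2028-12-28, 2028-12-30 through 2028-12-30, 2029-01-01 through 2029-01-01, 2029-01-03 through 2029-01-03, 2029-01-08 through 2029-01-09

Merge the first list: 2028-12-17 through 2028-12-17, 2028-12-20 through 2028-12-29, 2029-01-01 through 2029-01-02, 2029-01-04 through 2029-01-07.
Merge the second list: 2028-12-16 through 2028-12-22, 2028-12-27 through 2028-12-27, 2028-12-29 through 2028-12-30, 2029-01-02 through 2029-01-09.
Only in the first: 2028-12-23 through 2028-12-26, 2028-12-28 through 2028-12-28, 2029-01-01 through 2029-01-01.
Only in the second: 2028-12-16 through 2028-12-16, 2028-12-18 through 2028-12-19, 2028-12-30 through 2028-12-30, 2029-01-03 through 2029-01-03, 2029-01-08 through 2029-01-09.
Together these are the periods covered by exactly one.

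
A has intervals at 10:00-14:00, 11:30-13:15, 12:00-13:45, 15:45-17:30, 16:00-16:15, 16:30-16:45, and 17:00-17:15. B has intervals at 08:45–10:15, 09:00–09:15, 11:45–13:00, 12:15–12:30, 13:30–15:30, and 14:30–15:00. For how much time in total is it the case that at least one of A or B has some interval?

8 h 30 min

Merge the first list: 10:00-14:00, 15:45-17:30.
Merge the second list: 08:45-10:15, 11:45-13:00, 13:30-15:30.
A ∪ B = 08:45-15:30, 15:45-17:30.
Total: 6 h 45 min + 1 h 45 min = 8 h 30 min.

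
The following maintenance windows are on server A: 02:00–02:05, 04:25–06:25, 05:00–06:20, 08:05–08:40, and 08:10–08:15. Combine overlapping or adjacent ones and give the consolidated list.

02:00–02:05, 04:25–06:25, 08:05–08:40

04:25–06:25 is disjoint → start new block.
05:00–06:20 overlaps/touches 04:25–06:25 → extend to 04:25–06:25.
08:05–08:40 is disjoint → start new block.
08:10–08:15 overlaps/touches 08:05–08:40 → extend to 08:05–08:40.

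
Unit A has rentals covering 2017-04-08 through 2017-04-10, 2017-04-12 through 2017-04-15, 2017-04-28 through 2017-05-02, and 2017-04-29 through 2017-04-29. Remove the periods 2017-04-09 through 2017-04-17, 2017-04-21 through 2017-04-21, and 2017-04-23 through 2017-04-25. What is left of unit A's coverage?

Merge the first list: 2017-04-08 through 2017-04-10, 2017-04-12 through 2017-04-15, 2017-04-28 through 2017-05-02.
2017-04-08 through 2017-04-10 with B removed leaves 2017-04-08 through 2017-04-08.
2017-04-12 through 2017-04-15 lies entirely inside B → drops out.
2017-04-28 through 2017-05-02 is untouched.

2017-04-08 through 2017-04-08, 2017-04-28 through 2017-05-02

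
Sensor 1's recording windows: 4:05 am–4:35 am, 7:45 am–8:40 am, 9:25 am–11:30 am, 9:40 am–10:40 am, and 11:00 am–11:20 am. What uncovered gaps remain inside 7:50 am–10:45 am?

8:40 am-9:25 am

After merging, the occupied span is 4:05 am-4:35 am, 7:45 am-8:40 am, 9:25 am-11:30 am.
Complement within 7:50 am-10:45 am: 8:40 am-9:25 am.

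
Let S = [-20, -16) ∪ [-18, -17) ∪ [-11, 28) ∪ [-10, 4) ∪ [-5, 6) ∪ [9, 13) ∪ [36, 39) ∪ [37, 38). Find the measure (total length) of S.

Merged: [-20, -16), [-11, 28), [36, 39).
Lengths: 4 + 39 + 3 = 46.

46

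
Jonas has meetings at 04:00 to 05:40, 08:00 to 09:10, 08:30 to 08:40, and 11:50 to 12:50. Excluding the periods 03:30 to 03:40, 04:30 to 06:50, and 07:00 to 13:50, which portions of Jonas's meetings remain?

04:00-04:30

A, merged: 04:00-05:40, 08:00-09:10, 11:50-12:50.
04:00-05:40 with B removed leaves 04:00-04:30.
08:00-09:10 lies entirely inside B → drops out.
11:50-12:50 lies entirely inside B → drops out.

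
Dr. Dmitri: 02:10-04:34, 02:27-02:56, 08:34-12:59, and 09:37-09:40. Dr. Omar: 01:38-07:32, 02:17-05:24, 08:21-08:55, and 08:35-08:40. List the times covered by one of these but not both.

01:38-02:10, 04:34-07:32, 08:21-08:34, 08:55-12:59

First set merges to 02:10-04:34, 08:34-12:59.
Second set merges to 01:38-07:32, 08:21-08:55.
A \ B = 08:55-12:59.
B \ A = 01:38-02:10, 04:34-07:32, 08:21-08:34.
Union of the two gives the symmetric difference.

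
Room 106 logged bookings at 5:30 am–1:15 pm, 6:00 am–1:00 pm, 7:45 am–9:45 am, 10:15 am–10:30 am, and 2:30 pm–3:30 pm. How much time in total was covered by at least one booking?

Merged: 5:30 am-1:15 pm, 2:30 pm-3:30 pm.
Lengths: 7 h 45 min + 1 h = 8 h 45 min.

8 h 45 min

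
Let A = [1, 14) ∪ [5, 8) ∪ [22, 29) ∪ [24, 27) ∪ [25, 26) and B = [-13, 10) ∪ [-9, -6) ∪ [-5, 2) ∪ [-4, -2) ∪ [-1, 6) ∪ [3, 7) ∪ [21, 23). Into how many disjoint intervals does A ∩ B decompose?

2

A, merged: [1, 14), [22, 29).
B, merged: [-13, 10), [21, 23).
A ∩ B = [1, 10), [22, 23).
That is 2 disjoint pieces.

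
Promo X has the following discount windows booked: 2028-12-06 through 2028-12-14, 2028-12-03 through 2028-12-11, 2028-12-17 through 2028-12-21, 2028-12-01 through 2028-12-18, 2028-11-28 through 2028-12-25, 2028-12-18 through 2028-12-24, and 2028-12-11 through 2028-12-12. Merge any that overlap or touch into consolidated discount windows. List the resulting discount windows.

2028-11-28 through 2028-12-25

Sort by start: 2028-11-28 through 2028-12-25, 2028-12-01 through 2028-12-18, 2028-12-03 through 2028-12-11, 2028-12-06 through 2028-12-14, 2028-12-11 through 2028-12-12, 2028-12-17 through 2028-12-21, 2028-12-18 through 2028-12-24.
2028-12-01 through 2028-12-18 overlaps/touches 2028-11-28 through 2028-12-25 → extend to 2028-11-28 through 2028-12-25.
2028-12-03 through 2028-12-11 overlaps/touches 2028-11-28 through 2028-12-25 → extend to 2028-11-28 through 2028-12-25.
2028-12-06 through 2028-12-14 overlaps/touches 2028-11-28 through 2028-12-25 → extend to 2028-11-28 through 2028-12-25.
2028-12-11 through 2028-12-12 overlaps/touches 2028-11-28 through 2028-12-25 → extend to 2028-11-28 through 2028-12-25.
2028-12-17 through 2028-12-21 overlaps/touches 2028-11-28 through 2028-12-25 → extend to 2028-11-28 through 2028-12-25.
2028-12-18 through 2028-12-24 overlaps/touches 2028-11-28 through 2028-12-25 → extend to 2028-11-28 through 2028-12-25.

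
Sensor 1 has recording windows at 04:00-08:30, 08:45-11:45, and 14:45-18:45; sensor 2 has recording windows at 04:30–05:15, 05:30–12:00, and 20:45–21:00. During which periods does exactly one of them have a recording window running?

Only in the first: 04:00–04:30, 05:15–05:30, 14:45–18:45.
Only in the second: 08:30–08:45, 11:45–12:00, 20:45–21:00.
Together these are the periods covered by exactly one.

04:00–04:30, 05:15–05:30, 08:30–08:45, 11:45–12:00, 14:45–18:45, 20:45–21:00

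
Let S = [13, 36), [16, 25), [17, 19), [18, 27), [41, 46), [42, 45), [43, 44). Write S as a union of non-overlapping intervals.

[16, 25) overlaps/touches [13, 36) → extend to [13, 36).
[17, 19) overlaps/touches [13, 36) → extend to [13, 36).
[18, 27) overlaps/touches [13, 36) → extend to [13, 36).
[41, 46) is disjoint → start new block.
[42, 45) overlaps/touches [41, 46) → extend to [41, 46).
[43, 44) overlaps/touches [41, 46) → extend to [41, 46).

[13, 36) ∪ [41, 46)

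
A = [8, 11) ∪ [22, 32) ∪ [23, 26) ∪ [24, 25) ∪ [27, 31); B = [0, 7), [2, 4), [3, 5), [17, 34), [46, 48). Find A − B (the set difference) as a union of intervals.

[8, 11)

Merge the first list: [8, 11), [22, 32).
Merge the second list: [0, 7), [17, 34), [46, 48).
[8, 11): nothing removed.
[22, 32): entirely removed.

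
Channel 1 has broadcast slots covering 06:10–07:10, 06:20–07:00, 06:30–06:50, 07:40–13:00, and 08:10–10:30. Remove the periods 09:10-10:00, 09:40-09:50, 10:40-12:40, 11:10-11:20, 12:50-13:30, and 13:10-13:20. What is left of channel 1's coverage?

A, merged: 06:10–07:10, 07:40–13:00.
B, merged: 09:10–10:00, 10:40–12:40, 12:50–13:30.
06:10–07:10: nothing removed.
07:40–13:00 \ B = 07:40–09:10, 10:00–10:40, 12:40–12:50.

06:10–07:10, 07:40–09:10, 10:00–10:40, 12:40–12:50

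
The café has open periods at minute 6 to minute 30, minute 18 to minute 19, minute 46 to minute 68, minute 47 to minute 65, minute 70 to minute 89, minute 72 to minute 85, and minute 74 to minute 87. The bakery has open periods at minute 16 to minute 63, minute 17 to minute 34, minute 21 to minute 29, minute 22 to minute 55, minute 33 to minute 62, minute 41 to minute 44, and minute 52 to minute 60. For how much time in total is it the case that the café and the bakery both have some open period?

31 minutes

Merge the first list: minute 6 to minute 30, minute 46 to minute 68, minute 70 to minute 89.
Merge the second list: minute 16 to minute 63.
A ∩ B = minute 16 to minute 30, minute 46 to minute 63.
Total: 14 minutes + 17 minutes = 31 minutes.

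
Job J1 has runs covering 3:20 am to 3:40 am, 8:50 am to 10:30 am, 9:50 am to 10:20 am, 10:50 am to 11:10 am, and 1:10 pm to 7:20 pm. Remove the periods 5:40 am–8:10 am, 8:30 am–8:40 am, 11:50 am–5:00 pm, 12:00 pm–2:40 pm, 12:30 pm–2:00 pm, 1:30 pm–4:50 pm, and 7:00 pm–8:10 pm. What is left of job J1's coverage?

3:20 am–3:40 am, 8:50 am–10:30 am, 10:50 am–11:10 am, 5:00 pm–7:00 pm

First set merges to 3:20 am–3:40 am, 8:50 am–10:30 am, 10:50 am–11:10 am, 1:10 pm–7:20 pm.
Second set merges to 5:40 am–8:10 am, 8:30 am–8:40 am, 11:50 am–5:00 pm, 7:00 pm–8:10 pm.
3:20 am–3:40 am is untouched.
8:50 am–10:30 am is untouched.
10:50 am–11:10 am is untouched.
1:10 pm–7:20 pm with B removed leaves 5:00 pm–7:00 pm.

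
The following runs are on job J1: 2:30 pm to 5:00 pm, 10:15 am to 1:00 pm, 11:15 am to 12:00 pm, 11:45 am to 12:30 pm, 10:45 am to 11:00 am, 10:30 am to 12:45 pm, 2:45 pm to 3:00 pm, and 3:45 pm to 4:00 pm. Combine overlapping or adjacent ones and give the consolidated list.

Sort by start: 10:15 am-1:00 pm, 10:30 am-12:45 pm, 10:45 am-11:00 am, 11:15 am-12:00 pm, 11:45 am-12:30 pm, 2:30 pm-5:00 pm, 2:45 pm-3:00 pm, 3:45 pm-4:00 pm.
10:30 am-12:45 pm overlaps/touches 10:15 am-1:00 pm → extend to 10:15 am-1:00 pm.
10:45 am-11:00 am overlaps/touches 10:15 am-1:00 pm → extend to 10:15 am-1:00 pm.
11:15 am-12:00 pm overlaps/touches 10:15 am-1:00 pm → extend to 10:15 am-1:00 pm.
11:45 am-12:30 pm overlaps/touches 10:15 am-1:00 pm → extend to 10:15 am-1:00 pm.
2:30 pm-5:00 pm is disjoint → start new block.
2:45 pm-3:00 pm overlaps/touches 2:30 pm-5:00 pm → extend to 2:30 pm-5:00 pm.
3:45 pm-4:00 pm overlaps/touches 2:30 pm-5:00 pm → extend to 2:30 pm-5:00 pm.

10:15 am-1:00 pm, 2:30 pm-5:00 pm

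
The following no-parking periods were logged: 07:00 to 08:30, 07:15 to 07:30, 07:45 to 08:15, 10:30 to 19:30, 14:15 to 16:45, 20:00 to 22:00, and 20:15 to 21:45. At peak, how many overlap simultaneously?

Walk the sorted start/end points keeping a running depth.
The depth first hits 2 at 07:15.

2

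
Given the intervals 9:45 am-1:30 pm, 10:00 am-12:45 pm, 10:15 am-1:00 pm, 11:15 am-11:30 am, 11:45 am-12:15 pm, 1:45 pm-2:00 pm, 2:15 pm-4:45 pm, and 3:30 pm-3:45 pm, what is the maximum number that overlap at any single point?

4

At 11:15 am, 4 of the intervals are simultaneously active.
No point has more.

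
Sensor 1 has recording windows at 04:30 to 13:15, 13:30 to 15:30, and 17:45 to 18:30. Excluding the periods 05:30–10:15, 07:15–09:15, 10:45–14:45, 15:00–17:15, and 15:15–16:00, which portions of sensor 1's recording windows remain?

04:30–05:30, 10:15–10:45, 14:45–15:00, 17:45–18:30

Merge the second list: 05:30–10:15, 10:45–14:45, 15:00–17:15.
04:30–13:15 minus B → 04:30–05:30, 10:15–10:45.
13:30–15:30 minus B → 14:45–15:00.
17:45–18:30: no B overlap → unchanged.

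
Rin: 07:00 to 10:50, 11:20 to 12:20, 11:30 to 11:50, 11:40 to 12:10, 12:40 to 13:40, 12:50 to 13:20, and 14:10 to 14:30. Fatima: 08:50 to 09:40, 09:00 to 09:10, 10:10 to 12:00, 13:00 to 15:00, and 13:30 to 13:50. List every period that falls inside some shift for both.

A, merged: 07:00-10:50, 11:20-12:20, 12:40-13:40, 14:10-14:30.
B, merged: 08:50-09:40, 10:10-12:00, 13:00-15:00.
07:00-10:50 overlaps B on 08:50-09:40, 10:10-10:50.
11:20-12:20 overlaps B on 11:20-12:00.
12:40-13:40 overlaps B on 13:00-13:40.
14:10-14:30 overlaps B on 14:10-14:30.

08:50-09:40, 10:10-10:50, 11:20-12:00, 13:00-13:40, 14:10-14:30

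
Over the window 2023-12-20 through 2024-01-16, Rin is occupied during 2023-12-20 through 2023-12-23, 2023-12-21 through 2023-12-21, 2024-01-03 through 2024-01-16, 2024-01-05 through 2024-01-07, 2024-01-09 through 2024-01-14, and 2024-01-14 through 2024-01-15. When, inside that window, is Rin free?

2023-12-24 through 2024-01-02

After merging, the occupied span is 2023-12-20 through 2023-12-23, 2024-01-03 through 2024-01-16.
Gaps within 2023-12-20 through 2024-01-16: 2023-12-24 through 2024-01-02.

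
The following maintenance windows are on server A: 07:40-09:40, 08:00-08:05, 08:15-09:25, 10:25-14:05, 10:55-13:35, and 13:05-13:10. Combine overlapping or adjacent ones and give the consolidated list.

07:40–09:40, 10:25–14:05

08:00–08:05 overlaps/touches 07:40–09:40 → extend to 07:40–09:40.
08:15–09:25 overlaps/touches 07:40–09:40 → extend to 07:40–09:40.
10:25–14:05 is disjoint → start new block.
10:55–13:35 overlaps/touches 10:25–14:05 → extend to 10:25–14:05.
13:05–13:10 overlaps/touches 10:25–14:05 → extend to 10:25–14:05.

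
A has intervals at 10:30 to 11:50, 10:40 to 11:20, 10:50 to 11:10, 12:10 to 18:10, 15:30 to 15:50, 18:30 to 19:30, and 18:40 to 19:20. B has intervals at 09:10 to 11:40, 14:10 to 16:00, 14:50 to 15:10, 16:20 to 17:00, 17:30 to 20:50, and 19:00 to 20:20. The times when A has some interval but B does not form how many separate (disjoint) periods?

4

A, merged: 10:30–11:50, 12:10–18:10, 18:30–19:30.
B, merged: 09:10–11:40, 14:10–16:00, 16:20–17:00, 17:30–20:50.
A \ B = 11:40–11:50, 12:10–14:10, 16:00–16:20, 17:00–17:30.
That is 4 disjoint pieces.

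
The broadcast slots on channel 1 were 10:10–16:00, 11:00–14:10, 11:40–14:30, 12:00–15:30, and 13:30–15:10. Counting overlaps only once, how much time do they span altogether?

Merged: 10:10-16:00.
Length: 5 h 50 min.

5 h 50 min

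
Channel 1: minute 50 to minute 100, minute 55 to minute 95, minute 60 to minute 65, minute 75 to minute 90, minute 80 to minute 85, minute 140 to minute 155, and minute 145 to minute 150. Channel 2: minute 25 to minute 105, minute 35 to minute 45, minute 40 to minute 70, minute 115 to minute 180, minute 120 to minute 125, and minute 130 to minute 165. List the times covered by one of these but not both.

A, merged: minute 50 to minute 100, minute 140 to minute 155.
B, merged: minute 25 to minute 105, minute 115 to minute 180.
A \ B = none.
B \ A = minute 25 to minute 50, minute 100 to minute 105, minute 115 to minute 140, minute 155 to minute 180.
Union of the two gives the symmetric difference.

minute 25 to minute 50, minute 100 to minute 105, minute 115 to minute 140, minute 155 to minute 180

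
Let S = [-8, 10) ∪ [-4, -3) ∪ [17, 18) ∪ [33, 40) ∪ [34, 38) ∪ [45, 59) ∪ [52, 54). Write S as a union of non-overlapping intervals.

[-8, 10) ∪ [17, 18) ∪ [33, 40) ∪ [45, 59)

[-4, -3) overlaps/touches [-8, 10) → extend to [-8, 10).
[17, 18) is disjoint → start new block.
[33, 40) is disjoint → start new block.
[34, 38) overlaps/touches [33, 40) → extend to [33, 40).
[45, 59) is disjoint → start new block.
[52, 54) overlaps/touches [45, 59) → extend to [45, 59).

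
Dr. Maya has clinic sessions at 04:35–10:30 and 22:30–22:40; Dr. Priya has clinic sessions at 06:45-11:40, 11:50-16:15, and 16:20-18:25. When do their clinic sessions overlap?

04:35–10:30 meets the second set on 06:45–10:30.
22:30–22:40: no overlap with the second set.

06:45–10:30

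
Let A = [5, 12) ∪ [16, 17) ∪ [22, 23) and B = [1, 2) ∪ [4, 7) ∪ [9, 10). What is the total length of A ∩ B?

3

A ∩ B = [5, 7), [9, 10).
Total: 2 + 1 = 3.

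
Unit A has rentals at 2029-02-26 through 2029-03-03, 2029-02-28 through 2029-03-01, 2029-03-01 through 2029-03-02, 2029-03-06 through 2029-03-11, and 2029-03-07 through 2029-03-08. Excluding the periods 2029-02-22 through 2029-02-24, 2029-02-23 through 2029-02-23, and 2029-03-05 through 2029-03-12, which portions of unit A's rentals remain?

2029-02-26 through 2029-03-03

First set merges to 2029-02-26 through 2029-03-03, 2029-03-06 through 2029-03-11.
Second set merges to 2029-02-22 through 2029-02-24, 2029-03-05 through 2029-03-12.
2029-02-26 through 2029-03-03: no B overlap → unchanged.
2029-03-06 through 2029-03-11: fully covered by B → removed.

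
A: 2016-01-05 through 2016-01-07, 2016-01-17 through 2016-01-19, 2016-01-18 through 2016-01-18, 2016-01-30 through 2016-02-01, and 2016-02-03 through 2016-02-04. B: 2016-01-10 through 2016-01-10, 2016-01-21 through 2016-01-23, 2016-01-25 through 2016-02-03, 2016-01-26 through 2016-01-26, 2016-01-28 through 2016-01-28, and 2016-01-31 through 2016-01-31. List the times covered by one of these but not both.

2016-01-05 through 2016-01-07, 2016-01-10 through 2016-01-10, 2016-01-17 through 2016-01-19, 2016-01-21 through 2016-01-23, 2016-01-25 through 2016-01-29, 2016-02-02 through 2016-02-02, 2016-02-04 through 2016-02-04

First set merges to 2016-01-05 through 2016-01-07, 2016-01-17 through 2016-01-19, 2016-01-30 through 2016-02-01, 2016-02-03 through 2016-02-04.
Second set merges to 2016-01-10 through 2016-01-10, 2016-01-21 through 2016-01-23, 2016-01-25 through 2016-02-03.
A but not B: 2016-01-05 through 2016-01-07, 2016-01-17 through 2016-01-19, 2016-02-04 through 2016-02-04.
B but not A: 2016-01-10 through 2016-01-10, 2016-01-21 through 2016-01-23, 2016-01-25 through 2016-01-29, 2016-02-02 through 2016-02-02.
Combining gives A △ B.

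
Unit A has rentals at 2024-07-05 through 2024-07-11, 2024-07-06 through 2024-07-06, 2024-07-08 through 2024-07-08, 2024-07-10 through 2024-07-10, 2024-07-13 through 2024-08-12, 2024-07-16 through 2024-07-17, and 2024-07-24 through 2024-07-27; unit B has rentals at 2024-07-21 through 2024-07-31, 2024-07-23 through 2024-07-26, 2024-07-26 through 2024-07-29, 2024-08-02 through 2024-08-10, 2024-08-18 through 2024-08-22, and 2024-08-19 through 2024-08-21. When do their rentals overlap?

2024-07-21 through 2024-07-31, 2024-08-02 through 2024-08-10

First set merges to 2024-07-05 through 2024-07-11, 2024-07-13 through 2024-08-12.
Second set merges to 2024-07-21 through 2024-07-31, 2024-08-02 through 2024-08-10, 2024-08-18 through 2024-08-22.
2024-07-05 through 2024-07-11 falls entirely outside B.
2024-07-13 through 2024-08-12 overlaps B on 2024-07-21 through 2024-07-31, 2024-08-02 through 2024-08-10.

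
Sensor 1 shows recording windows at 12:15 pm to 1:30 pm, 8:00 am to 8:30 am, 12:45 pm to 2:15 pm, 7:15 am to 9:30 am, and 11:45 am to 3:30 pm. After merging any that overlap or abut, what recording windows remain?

Sort by start: 7:15 am–9:30 am, 8:00 am–8:30 am, 11:45 am–3:30 pm, 12:15 pm–1:30 pm, 12:45 pm–2:15 pm.
8:00 am–8:30 am overlaps/touches 7:15 am–9:30 am → extend to 7:15 am–9:30 am.
11:45 am–3:30 pm is disjoint → start new block.
12:15 pm–1:30 pm overlaps/touches 11:45 am–3:30 pm → extend to 11:45 am–3:30 pm.
12:45 pm–2:15 pm overlaps/touches 11:45 am–3:30 pm → extend to 11:45 am–3:30 pm.

7:15 am–9:30 am, 11:45 am–3:30 pm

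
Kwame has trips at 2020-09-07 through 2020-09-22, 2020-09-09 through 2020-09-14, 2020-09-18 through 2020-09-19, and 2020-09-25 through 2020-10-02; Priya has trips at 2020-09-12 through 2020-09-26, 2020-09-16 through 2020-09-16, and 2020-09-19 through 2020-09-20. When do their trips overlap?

Merge the first list: 2020-09-07 through 2020-09-22, 2020-09-25 through 2020-10-02.
Merge the second list: 2020-09-12 through 2020-09-26.
2020-09-07 through 2020-09-22 meets the second set on 2020-09-12 through 2020-09-22.
2020-09-25 through 2020-10-02 meets the second set on 2020-09-25 through 2020-09-26.

2020-09-12 through 2020-09-22, 2020-09-25 through 2020-09-26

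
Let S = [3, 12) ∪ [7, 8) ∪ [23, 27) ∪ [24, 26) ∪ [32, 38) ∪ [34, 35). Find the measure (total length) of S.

19

Merged: [3, 12), [23, 27), [32, 38).
Lengths: 9 + 4 + 6 = 19.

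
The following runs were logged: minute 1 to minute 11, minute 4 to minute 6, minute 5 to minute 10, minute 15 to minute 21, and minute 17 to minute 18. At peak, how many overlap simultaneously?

3

At minute 5, 3 of the intervals are simultaneously active.
No point has more.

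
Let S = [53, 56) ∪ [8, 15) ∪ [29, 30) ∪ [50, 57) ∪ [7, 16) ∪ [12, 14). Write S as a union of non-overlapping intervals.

Sort by start: [7, 16), [8, 15), [12, 14), [29, 30), [50, 57), [53, 56).
[8, 15) overlaps/touches [7, 16) → extend to [7, 16).
[12, 14) overlaps/touches [7, 16) → extend to [7, 16).
[29, 30) is disjoint → start new block.
[50, 57) is disjoint → start new block.
[53, 56) overlaps/touches [50, 57) → extend to [50, 57).

[7, 16) ∪ [29, 30) ∪ [50, 57)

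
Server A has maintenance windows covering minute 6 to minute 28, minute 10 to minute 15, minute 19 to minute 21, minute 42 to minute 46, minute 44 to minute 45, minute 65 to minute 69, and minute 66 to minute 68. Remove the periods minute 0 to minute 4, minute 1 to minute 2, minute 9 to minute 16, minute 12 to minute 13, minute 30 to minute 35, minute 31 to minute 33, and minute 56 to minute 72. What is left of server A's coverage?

First set merges to minute 6 to minute 28, minute 42 to minute 46, minute 65 to minute 69.
Second set merges to minute 0 to minute 4, minute 9 to minute 16, minute 30 to minute 35, minute 56 to minute 72.
minute 6 to minute 28 with B removed leaves minute 6 to minute 9, minute 16 to minute 28.
minute 42 to minute 46 is untouched.
minute 65 to minute 69 lies entirely inside B → drops out.

minute 6 to minute 9, minute 16 to minute 28, minute 42 to minute 46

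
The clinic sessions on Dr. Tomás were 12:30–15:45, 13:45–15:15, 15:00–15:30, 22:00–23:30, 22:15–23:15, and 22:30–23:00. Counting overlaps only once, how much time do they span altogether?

4 h 45 min

Merged: 12:30–15:45, 22:00–23:30.
Lengths: 3 h 15 min + 1 h 30 min = 4 h 45 min.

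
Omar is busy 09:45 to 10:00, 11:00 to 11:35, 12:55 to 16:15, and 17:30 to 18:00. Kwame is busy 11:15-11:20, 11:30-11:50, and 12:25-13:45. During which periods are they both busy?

11:15-11:20, 11:30-11:35, 12:55-13:45

09:45-10:00 meets no B interval.
11:00-11:35 ∩ B → 11:15-11:20, 11:30-11:35.
12:55-16:15 ∩ B → 12:55-13:45.
17:30-18:00 meets no B interval.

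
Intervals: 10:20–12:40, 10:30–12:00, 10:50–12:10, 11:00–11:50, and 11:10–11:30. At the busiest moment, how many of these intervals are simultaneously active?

5

Sweep endpoints in order; track running count of active intervals.
Peak of 5 reached at 11:10.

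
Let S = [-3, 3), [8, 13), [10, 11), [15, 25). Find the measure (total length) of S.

21

Merged: [-3, 3), [8, 13), [15, 25).
Lengths: 6 + 5 + 10 = 21.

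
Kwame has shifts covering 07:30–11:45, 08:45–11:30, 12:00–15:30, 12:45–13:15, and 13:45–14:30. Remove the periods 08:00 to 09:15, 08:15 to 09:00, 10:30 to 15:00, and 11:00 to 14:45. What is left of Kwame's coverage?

First set merges to 07:30–11:45, 12:00–15:30.
Second set merges to 08:00–09:15, 10:30–15:00.
07:30–11:45 \ B = 07:30–08:00, 09:15–10:30.
12:00–15:30 \ B = 15:00–15:30.

07:30–08:00, 09:15–10:30, 15:00–15:30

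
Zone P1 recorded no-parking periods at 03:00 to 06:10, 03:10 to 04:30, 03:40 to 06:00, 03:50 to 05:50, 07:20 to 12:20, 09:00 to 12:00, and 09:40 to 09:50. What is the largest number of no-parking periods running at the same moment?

4

At 03:50, 4 of the intervals are simultaneously active.
No point has more.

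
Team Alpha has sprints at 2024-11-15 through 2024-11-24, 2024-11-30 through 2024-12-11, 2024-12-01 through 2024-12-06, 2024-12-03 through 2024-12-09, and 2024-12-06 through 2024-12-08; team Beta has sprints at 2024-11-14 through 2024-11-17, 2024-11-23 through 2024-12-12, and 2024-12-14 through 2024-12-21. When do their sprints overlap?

First set merges to 2024-11-15 through 2024-11-24, 2024-11-30 through 2024-12-11.
2024-11-15 through 2024-11-24 ∩ B → 2024-11-15 through 2024-11-17, 2024-11-23 through 2024-11-24.
2024-11-30 through 2024-12-11 ∩ B → 2024-11-30 through 2024-12-11.

2024-11-15 through 2024-11-17, 2024-11-23 through 2024-11-24, 2024-11-30 through 2024-12-11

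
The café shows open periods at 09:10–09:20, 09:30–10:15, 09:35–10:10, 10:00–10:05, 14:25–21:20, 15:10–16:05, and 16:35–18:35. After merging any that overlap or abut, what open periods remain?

09:10–09:20, 09:30–10:15, 14:25–21:20

09:30–10:15 is disjoint → start new block.
09:35–10:10 overlaps/touches 09:30–10:15 → extend to 09:30–10:15.
10:00–10:05 overlaps/touches 09:30–10:15 → extend to 09:30–10:15.
14:25–21:20 is disjoint → start new block.
15:10–16:05 overlaps/touches 14:25–21:20 → extend to 14:25–21:20.
16:35–18:35 overlaps/touches 14:25–21:20 → extend to 14:25–21:20.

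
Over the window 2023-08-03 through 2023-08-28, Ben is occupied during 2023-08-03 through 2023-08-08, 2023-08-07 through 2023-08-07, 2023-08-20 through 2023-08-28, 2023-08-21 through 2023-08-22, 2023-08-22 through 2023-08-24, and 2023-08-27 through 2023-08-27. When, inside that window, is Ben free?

2023-08-09 through 2023-08-19

After merging, the occupied span is 2023-08-03 through 2023-08-08, 2023-08-20 through 2023-08-28.
Uncovered inside 2023-08-03 through 2023-08-28: 2023-08-09 through 2023-08-19.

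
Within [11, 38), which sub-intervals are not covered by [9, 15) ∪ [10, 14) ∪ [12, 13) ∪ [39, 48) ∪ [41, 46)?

After merging, the occupied span is [9, 15), [39, 48).
Uncovered inside [11, 38): [15, 38).

[15, 38)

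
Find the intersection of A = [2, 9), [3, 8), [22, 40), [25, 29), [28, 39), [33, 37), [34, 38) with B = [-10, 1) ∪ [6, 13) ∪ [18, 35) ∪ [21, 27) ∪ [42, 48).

Merge the first list: [2, 9), [22, 40).
Merge the second list: [-10, 1), [6, 13), [18, 35), [42, 48).
[2, 9) ∩ B → [6, 9).
[22, 40) ∩ B → [22, 35).

[6, 9) ∪ [22, 35)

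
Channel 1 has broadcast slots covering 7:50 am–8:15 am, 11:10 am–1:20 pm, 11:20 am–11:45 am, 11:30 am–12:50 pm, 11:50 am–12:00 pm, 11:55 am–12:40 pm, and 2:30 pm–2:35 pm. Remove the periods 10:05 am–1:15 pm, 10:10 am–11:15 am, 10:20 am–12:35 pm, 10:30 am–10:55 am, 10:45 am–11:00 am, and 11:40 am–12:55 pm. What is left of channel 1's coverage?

7:50 am–8:15 am, 1:15 pm–1:20 pm, 2:30 pm–2:35 pm

A, merged: 7:50 am–8:15 am, 11:10 am–1:20 pm, 2:30 pm–2:35 pm.
B, merged: 10:05 am–1:15 pm.
7:50 am–8:15 am is untouched.
11:10 am–1:20 pm with B removed leaves 1:15 pm–1:20 pm.
2:30 pm–2:35 pm is untouched.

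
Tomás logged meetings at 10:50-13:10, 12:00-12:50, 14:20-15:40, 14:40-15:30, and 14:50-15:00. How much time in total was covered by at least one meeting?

3 h 40 min

Merged: 10:50–13:10, 14:20–15:40.
Lengths: 2 h 20 min + 1 h 20 min = 3 h 40 min.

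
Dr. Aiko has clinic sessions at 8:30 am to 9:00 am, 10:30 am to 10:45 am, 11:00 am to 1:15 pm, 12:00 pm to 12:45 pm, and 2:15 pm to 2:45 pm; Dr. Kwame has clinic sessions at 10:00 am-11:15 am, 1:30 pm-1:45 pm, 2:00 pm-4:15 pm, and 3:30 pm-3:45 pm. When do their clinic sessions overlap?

First set merges to 8:30 am–9:00 am, 10:30 am–10:45 am, 11:00 am–1:15 pm, 2:15 pm–2:45 pm.
Second set merges to 10:00 am–11:15 am, 1:30 pm–1:45 pm, 2:00 pm–4:15 pm.
8:30 am–9:00 am falls entirely outside B.
10:30 am–10:45 am overlaps B on 10:30 am–10:45 am.
11:00 am–1:15 pm overlaps B on 11:00 am–11:15 am.
2:15 pm–2:45 pm overlaps B on 2:15 pm–2:45 pm.

10:30 am–10:45 am, 11:00 am–11:15 am, 2:15 pm–2:45 pm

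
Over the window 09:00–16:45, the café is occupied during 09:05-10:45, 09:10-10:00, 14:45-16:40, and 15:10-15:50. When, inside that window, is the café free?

The merged coverage is 09:05–10:45, 14:45–16:40.
Uncovered inside 09:00–16:45: 09:00–09:05, 10:45–14:45, 16:40–16:45.

09:00–09:05, 10:45–14:45, 16:40–16:45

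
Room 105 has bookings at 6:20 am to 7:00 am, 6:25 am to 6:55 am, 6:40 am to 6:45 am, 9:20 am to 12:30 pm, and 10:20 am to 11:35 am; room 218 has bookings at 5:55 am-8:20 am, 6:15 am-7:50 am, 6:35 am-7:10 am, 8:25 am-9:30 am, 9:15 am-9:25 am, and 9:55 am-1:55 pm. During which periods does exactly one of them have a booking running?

First set merges to 6:20 am–7:00 am, 9:20 am–12:30 pm.
Second set merges to 5:55 am–8:20 am, 8:25 am–9:30 am, 9:55 am–1:55 pm.
A but not B: 9:30 am–9:55 am.
B but not A: 5:55 am–6:20 am, 7:00 am–8:20 am, 8:25 am–9:20 am, 12:30 pm–1:55 pm.
Combining gives A △ B.

5:55 am–6:20 am, 7:00 am–8:20 am, 8:25 am–9:20 am, 9:30 am–9:55 am, 12:30 pm–1:55 pm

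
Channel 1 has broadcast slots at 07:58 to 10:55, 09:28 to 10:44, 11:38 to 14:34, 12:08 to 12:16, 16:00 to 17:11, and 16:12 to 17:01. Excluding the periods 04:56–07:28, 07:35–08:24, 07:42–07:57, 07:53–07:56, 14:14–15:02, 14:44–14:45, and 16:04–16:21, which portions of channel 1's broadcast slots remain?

Merge the first list: 07:58-10:55, 11:38-14:34, 16:00-17:11.
Merge the second list: 04:56-07:28, 07:35-08:24, 14:14-15:02, 16:04-16:21.
07:58-10:55 with B removed leaves 08:24-10:55.
11:38-14:34 with B removed leaves 11:38-14:14.
16:00-17:11 with B removed leaves 16:00-16:04, 16:21-17:11.

08:24-10:55, 11:38-14:14, 16:00-16:04, 16:21-17:11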